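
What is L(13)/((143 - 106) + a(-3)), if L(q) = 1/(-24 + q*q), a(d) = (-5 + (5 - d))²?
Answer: 1/6670 ≈ 0.00014993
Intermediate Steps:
a(d) = d² (a(d) = (-d)² = d²)
L(q) = 1/(-24 + q²)
L(13)/((143 - 106) + a(-3)) = 1/((-24 + 13²)*((143 - 106) + (-3)²)) = 1/((-24 + 169)*(37 + 9)) = 1/(145*46) = (1/145)*(1/46) = 1/6670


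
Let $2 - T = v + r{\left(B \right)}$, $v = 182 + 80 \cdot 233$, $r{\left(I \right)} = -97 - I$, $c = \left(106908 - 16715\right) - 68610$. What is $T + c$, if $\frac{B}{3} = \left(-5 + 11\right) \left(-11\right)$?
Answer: $2662$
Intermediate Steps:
$B = -198$ ($B = 3 \left(-5 + 11\right) \left(-11\right) = 3 \cdot 6 \left(-11\right) = 3 \left(-66\right) = -198$)
$c = 21583$ ($c = 90193 - 68610 = 21583$)
$v = 18822$ ($v = 182 + 18640 = 18822$)
$T = -18921$ ($T = 2 - \left(18822 - -101\right) = 2 - \left(18822 + \left(-97 + 198\right)\right) = 2 - \left(18822 + 101\right) = 2 - 18923 = -18921$)
$T + c = -18921 + 21583 = 2662$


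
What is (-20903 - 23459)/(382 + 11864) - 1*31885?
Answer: -195254036/6123 ≈ -31889.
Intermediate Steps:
(-20903 - 23459)/(382 + 11864) - 1*31885 = -44362/12246 - 31885 = -44362*1/12246 - 31885 = -22181/6123 - 31885 = -195254036/6123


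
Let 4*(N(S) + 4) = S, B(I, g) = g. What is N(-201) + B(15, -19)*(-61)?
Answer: 4419/4 ≈ 1104.8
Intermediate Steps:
N(S) = -4 + S/4
N(-201) + B(15, -19)*(-61) = (-4 + (¼)*(-201)) - 19*(-61) = (-4 - 201/4) + 1159 = -217/4 + 1159 = 4419/4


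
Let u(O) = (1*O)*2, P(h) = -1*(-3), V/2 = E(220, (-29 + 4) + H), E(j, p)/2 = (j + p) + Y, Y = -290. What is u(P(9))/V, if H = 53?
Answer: -1/28 ≈ -0.035714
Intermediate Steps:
E(j, p) = -580 + 2*j + 2*p (E(j, p) = 2*((j + p) - 290) = 2*(-290 + j + p) = -580 + 2*j + 2*p)
V = -168 (V = 2*(-580 + 2*220 + 2*((-29 + 4) + 53)) = 2*(-580 + 440 + 2*(-25 + 53)) = 2*(-580 + 440 + 2*28) = 2*(-580 + 440 + 56) = 2*(-84) = -168)
P(h) = 3
u(O) = 2*O (u(O) = O*2 = 2*O)
u(P(9))/V = (2*3)/(-168) = 6*(-1/168) = -1/28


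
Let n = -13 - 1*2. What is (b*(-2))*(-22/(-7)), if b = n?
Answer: 660/7 ≈ 94.286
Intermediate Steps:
n = -15 (n = -13 - 2 = -15)
b = -15
(b*(-2))*(-22/(-7)) = (-15*(-2))*(-22/(-7)) = 30*(-22*(-⅐)) = 30*(22/7) = 660/7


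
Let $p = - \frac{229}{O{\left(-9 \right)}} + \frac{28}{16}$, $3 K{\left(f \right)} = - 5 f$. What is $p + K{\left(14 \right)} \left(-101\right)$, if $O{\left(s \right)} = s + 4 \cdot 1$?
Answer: $\frac{144253}{60} \approx 2404.2$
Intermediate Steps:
$O{\left(s \right)} = 4 + s$ ($O{\left(s \right)} = s + 4 = 4 + s$)
$K{\left(f \right)} = - \frac{5 f}{3}$ ($K{\left(f \right)} = \frac{\left(-5\right) f}{3} = - \frac{5 f}{3}$)
$p = \frac{951}{20}$ ($p = - \frac{229}{4 - 9} + \frac{28}{16} = - \frac{229}{-5} + 28 \cdot \frac{1}{16} = \left(-229\right) \left(- \frac{1}{5}\right) + \frac{7}{4} = \frac{229}{5} + \frac{7}{4} = \frac{951}{20} \approx 47.55$)
$p + K{\left(14 \right)} \left(-101\right) = \frac{951}{20} + \left(- \frac{5}{3}\right) 14 \left(-101\right) = \frac{951}{20} - - \frac{7070}{3} = \frac{951}{20} + \frac{7070}{3} = \frac{144253}{60}$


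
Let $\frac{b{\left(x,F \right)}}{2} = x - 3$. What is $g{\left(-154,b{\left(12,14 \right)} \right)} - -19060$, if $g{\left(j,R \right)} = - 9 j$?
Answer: $20446$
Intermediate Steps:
$b{\left(x,F \right)} = -6 + 2 x$ ($b{\left(x,F \right)} = 2 \left(x - 3\right) = 2 \left(-3 + x\right) = -6 + 2 x$)
$g{\left(-154,b{\left(12,14 \right)} \right)} - -19060 = \left(-9\right) \left(-154\right) - -19060 = 1386 + 19060 = 20446$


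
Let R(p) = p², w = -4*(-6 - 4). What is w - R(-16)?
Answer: -216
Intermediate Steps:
w = 40 (w = -4*(-10) = 40)
w - R(-16) = 40 - 1*(-16)² = 40 - 1*256 = 40 - 256 = -216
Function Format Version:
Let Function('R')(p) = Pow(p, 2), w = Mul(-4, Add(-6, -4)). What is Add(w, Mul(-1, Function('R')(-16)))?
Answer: -216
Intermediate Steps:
w = 40 (w = Mul(-4, -10) = 40)
Add(w, Mul(-1, Function('R')(-16))) = Add(40, Mul(-1, Pow(-16, 2))) = Add(40, Mul(-1, 256)) = Add(40, -256) = -216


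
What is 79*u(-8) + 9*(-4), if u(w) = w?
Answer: -668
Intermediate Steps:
79*u(-8) + 9*(-4) = 79*(-8) + 9*(-4) = -632 - 36 = -668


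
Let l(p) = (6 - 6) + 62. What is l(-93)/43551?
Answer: 62/43551 ≈ 0.0014236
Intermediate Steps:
l(p) = 62 (l(p) = 0 + 62 = 62)
l(-93)/43551 = 62/43551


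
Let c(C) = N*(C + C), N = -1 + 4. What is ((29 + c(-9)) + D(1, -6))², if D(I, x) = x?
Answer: 961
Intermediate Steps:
N = 3
c(C) = 6*C (c(C) = 3*(C + C) = 3*(2*C) = 6*C)
((29 + c(-9)) + D(1, -6))² = ((29 + 6*(-9)) - 6)² = ((29 - 54) - 6)² = (-25 - 6)² = (-31)² = 961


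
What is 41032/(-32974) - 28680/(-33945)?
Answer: -14904564/37310081 ≈ -0.39948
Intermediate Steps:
41032/(-32974) - 28680/(-33945) = 41032*(-1/32974) - 28680*(-1/33945) = -20516/16487 + 1912/2263 = -14904564/37310081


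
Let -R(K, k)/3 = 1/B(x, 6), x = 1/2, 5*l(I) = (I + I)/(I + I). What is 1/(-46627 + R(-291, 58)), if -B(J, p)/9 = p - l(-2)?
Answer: -87/4056544 ≈ -2.1447e-5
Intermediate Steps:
l(I) = ⅕ (l(I) = ((I + I)/(I + I))/5 = ((2*I)/((2*I)))/5 = ((2*I)*(1/(2*I)))/5 = (⅕)*1 = ⅕)
x = ½ ≈ 0.50000
B(J, p) = 9/5 - 9*p (B(J, p) = -9*(p - 1*⅕) = -9*(p - ⅕) = -9*(-⅕ + p) = 9/5 - 9*p)
R(K, k) = 5/87 (R(K, k) = -3/(9/5 - 9*6) = -3/(9/5 - 54) = -3/(-261/5) = -3*(-5/261) = 5/87)
1/(-46627 + R(-291, 58)) = 1/(-46627 + 5/87) = 1/(-4056544/87) = -87/4056544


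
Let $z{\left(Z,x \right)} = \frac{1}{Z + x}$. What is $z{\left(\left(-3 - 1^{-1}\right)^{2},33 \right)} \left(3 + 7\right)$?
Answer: $\frac{10}{49} \approx 0.20408$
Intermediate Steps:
$z{\left(\left(-3 - 1^{-1}\right)^{2},33 \right)} \left(3 + 7\right) = \frac{3 + 7}{\left(-3 - 1^{-1}\right)^{2} + 33} = \frac{1}{\left(-3 - 1\right)^{2} + 33} \cdot 10 = \frac{1}{\left(-4\right)^{2} + 33} \cdot 10 = \frac{1}{16 + 33} \cdot 10 = \frac{1}{49} \cdot 10 = \frac{10}{49}$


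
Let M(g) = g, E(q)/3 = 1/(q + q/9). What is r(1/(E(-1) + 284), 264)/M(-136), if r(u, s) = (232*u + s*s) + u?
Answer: -98028589/191284 ≈ -512.48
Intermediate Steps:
E(q) = 27/(10*q) (E(q) = 3/(q + q/9) = 3/((10*q/9)) = 3*(9/(10*q)) = 27/(10*q))
r(u, s) = s² + 233*u (r(u, s) = (232*u + s²) + u = (s² + 232*u) + u = s² + 233*u)
r(1/(E(-1) + 284), 264)/M(-136) = (264² + 233/((27/10)/(-1) + 284))/(-136) = (69696 + 233/((27/10)*(-1) + 284))*(-1/136) = (69696 + 233/(-27/10 + 284))*(-1/136) = (69696 + 233/(2813/10))*(-1/136) = (69696 + 233*(10/2813))*(-1/136) = (69696 + 2330/2813)*(-1/136) = (196057178/2813)*(-1/136) = -98028589/191284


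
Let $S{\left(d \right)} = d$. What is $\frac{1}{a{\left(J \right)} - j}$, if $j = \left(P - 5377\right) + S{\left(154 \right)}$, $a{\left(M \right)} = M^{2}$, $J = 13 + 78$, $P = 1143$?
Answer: $\frac{1}{12361} \approx 8.09 \cdot 10^{-5}$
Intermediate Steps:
$J = 91$
$j = -4080$ ($j = \left(1143 - 5377\right) + 154 = -4234 + 154 = -4080$)
$\frac{1}{a{\left(J \right)} - j} = \frac{1}{91^{2} - -4080} = \frac{1}{8281 + 4080} = \frac{1}{12361}$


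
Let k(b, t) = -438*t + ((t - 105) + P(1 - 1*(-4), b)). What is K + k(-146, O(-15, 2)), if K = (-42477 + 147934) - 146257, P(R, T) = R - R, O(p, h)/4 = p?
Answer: -14685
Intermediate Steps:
O(p, h) = 4*p
P(R, T) = 0
k(b, t) = -105 - 437*t (k(b, t) = -438*t + ((t - 105) + 0) = -438*t + ((-105 + t) + 0) = -438*t + (-105 + t) = -105 - 437*t)
K = -40800 (K = 105457 - 146257 = -40800)
K + k(-146, O(-15, 2)) = -40800 + (-105 - 1748*(-15)) = -40800 + (-105 - 437*(-60)) = -40800 + (-105 + 26220) = -40800 + 26115 = -14685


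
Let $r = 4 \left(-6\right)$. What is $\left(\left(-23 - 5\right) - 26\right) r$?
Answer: $1296$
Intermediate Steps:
$r = -24$
$\left(\left(-23 - 5\right) - 26\right) r = \left(\left(-23 - 5\right) - 26\right) \left(-24\right) = \left(-28 - 26\right) \left(-24\right) = \left(-54\right) \left(-24\right) = 1296$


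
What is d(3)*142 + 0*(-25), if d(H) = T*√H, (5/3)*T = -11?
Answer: -4686*√3/5 ≈ -1623.3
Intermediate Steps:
T = -33/5 (T = (⅗)*(-11) = -33/5 ≈ -6.6000)
d(H) = -33*√H/5
d(3)*142 + 0*(-25) = -33*√3/5*142 + 0*(-25) = -4686*√3/5 + 0 = -4686*√3/5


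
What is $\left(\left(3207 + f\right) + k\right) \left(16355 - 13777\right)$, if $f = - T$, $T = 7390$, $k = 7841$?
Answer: $9430324$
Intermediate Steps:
$f = -7390$ ($f = \left(-1\right) 7390 = -7390$)
$\left(\left(3207 + f\right) + k\right) \left(16355 - 13777\right) = \left(\left(3207 - 7390\right) + 7841\right) \left(16355 - 13777\right) = \left(-4183 + 7841\right) 2578 = 3658 \cdot 2578 = 9430324$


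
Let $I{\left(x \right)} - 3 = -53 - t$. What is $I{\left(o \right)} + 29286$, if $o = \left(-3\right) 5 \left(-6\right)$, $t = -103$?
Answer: $29339$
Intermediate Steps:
$o = 90$ ($o = \left(-15\right) \left(-6\right) = 90$)
$I{\left(x \right)} = 53$ ($I{\left(x \right)} = 3 - -50 = 3 + \left(-53 + 103\right) = 3 + 50 = 53$)
$I{\left(o \right)} + 29286 = 53 + 29286 = 29339$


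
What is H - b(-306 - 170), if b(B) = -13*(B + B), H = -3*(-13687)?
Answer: 28685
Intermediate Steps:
H = 41061
b(B) = -26*B
H - b(-306 - 170) = 41061 - (-26)*(-306 - 170) = 41061 - (-26)*(-476) = 41061 - 1*12376 = 41061 - 12376 = 28685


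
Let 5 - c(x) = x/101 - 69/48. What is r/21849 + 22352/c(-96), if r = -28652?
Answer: 788861982140/260855211 ≈ 3024.1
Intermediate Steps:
c(x) = 103/16 - x/101 (c(x) = 5 - (x/101 - 69/48) = 5 - (x*(1/101) - 69*1/48) = 5 - (x/101 - 23/16) = 5 - (-23/16 + x/101) = 5 + (23/16 - x/101) = 103/16 - x/101)
r/21849 + 22352/c(-96) = -28652/21849 + 22352/(103/16 - 1/101*(-96)) = -28652*1/21849 + 22352/(103/16 + 96/101) = -28652/21849 + 22352/(11939/1616) = -28652/21849 + 22352*(1616/11939) = -28652/21849 + 36120832/11939 = 788861982140/260855211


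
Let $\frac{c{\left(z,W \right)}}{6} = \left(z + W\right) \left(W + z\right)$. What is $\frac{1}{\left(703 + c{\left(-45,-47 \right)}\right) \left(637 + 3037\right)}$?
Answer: $\frac{1}{189163238} \approx 5.2864 \cdot 10^{-9}$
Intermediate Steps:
$c{\left(z,W \right)} = 6 \left(W + z\right)^{2}$ ($c{\left(z,W \right)} = 6 \left(z + W\right) \left(W + z\right) = 6 \left(W + z\right) \left(W + z\right) = 6 \left(W + z\right)^{2}$)
$\frac{1}{\left(703 + c{\left(-45,-47 \right)}\right) \left(637 + 3037\right)} = \frac{1}{\left(703 + 6 \left(-47 - 45\right)^{2}\right) \left(637 + 3037\right)} = \frac{1}{\left(703 + 6 \left(-92\right)^{2}\right) 3674} = \frac{1}{\left(703 + 6 \cdot 8464\right) 3674} = \frac{1}{\left(703 + 50784\right) 3674} = \frac{1}{51487 \cdot 3674} = \frac{1}{189163238}$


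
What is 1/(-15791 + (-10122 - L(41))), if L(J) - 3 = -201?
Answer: -1/25715 ≈ -3.8888e-5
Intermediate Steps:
L(J) = -198 (L(J) = 3 - 201 = -198)
1/(-15791 + (-10122 - L(41))) = 1/(-15791 + (-10122 - 1*(-198))) = 1/(-15791 + (-10122 + 198)) = 1/(-15791 - 9924) = 1/(-25715) = -1/25715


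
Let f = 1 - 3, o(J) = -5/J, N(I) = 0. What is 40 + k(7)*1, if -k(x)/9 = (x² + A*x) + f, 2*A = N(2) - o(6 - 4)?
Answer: -1847/4 ≈ -461.75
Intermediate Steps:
A = 5/4 (A = (0 - (-5)/(6 - 4))/2 = (0 - (-5)/2)/2 = (0 - 1*(-5/2))/2 = (0 + 5/2)/2 = (½)*(5/2) = 5/4 ≈ 1.2500)
f = -2
k(x) = 18 - 9*x² - 45*x/4 (k(x) = -9*((x² + 5*x/4) - 2) = -9*(-2 + x² + 5*x/4) = 18 - 9*x² - 45*x/4)
40 + k(7)*1 = 40 + (18 - 9*7² - 45/4*7)*1 = 40 + (18 - 9*49 - 315/4)*1 = 40 + (18 - 441 - 315/4)*1 = 40 - 2007/4*1 = 40 - 2007/4 = -1847/4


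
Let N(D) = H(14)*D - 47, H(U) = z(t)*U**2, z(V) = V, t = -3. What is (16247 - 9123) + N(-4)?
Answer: 9429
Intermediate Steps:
H(U) = -3*U**2
N(D) = -47 - 588*D (N(D) = (-3*14**2)*D - 47 = (-3*196)*D - 47 = -588*D - 47 = -47 - 588*D)
(16247 - 9123) + N(-4) = (16247 - 9123) + (-47 - 588*(-4)) = 7124 + (-47 + 2352) = 7124 + 2305 = 9429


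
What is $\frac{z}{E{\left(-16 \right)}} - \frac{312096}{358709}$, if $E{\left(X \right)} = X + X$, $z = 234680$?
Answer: $- \frac{10523976899}{1434836} \approx -7334.6$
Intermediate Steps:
$E{\left(X \right)} = 2 X$
$\frac{z}{E{\left(-16 \right)}} - \frac{312096}{358709} = \frac{234680}{2 \left(-16\right)} - \frac{312096}{358709} = \frac{234680}{-32} - \frac{312096}{358709} = 234680 \left(- \frac{1}{32}\right) - \frac{312096}{358709} = - \frac{29335}{4} - \frac{312096}{358709} = - \frac{10523976899}{1434836}$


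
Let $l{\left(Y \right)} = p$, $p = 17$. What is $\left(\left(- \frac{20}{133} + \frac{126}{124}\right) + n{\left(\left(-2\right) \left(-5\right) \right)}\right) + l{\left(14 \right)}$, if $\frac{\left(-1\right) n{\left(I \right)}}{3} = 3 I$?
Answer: $- \frac{594819}{8246} \approx -72.134$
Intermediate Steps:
$n{\left(I \right)} = - 9 I$ ($n{\left(I \right)} = - 3 \cdot 3 I = - 9 I$)
$l{\left(Y \right)} = 17$
$\left(\left(- \frac{20}{133} + \frac{126}{124}\right) + n{\left(\left(-2\right) \left(-5\right) \right)}\right) + l{\left(14 \right)} = \left(\left(- \frac{20}{133} + \frac{126}{124}\right) - 9 \left(\left(-2\right) \left(-5\right)\right)\right) + 17 = \left(\left(\left(-20\right) \frac{1}{133} + 126 \cdot \frac{1}{124}\right) - 90\right) + 17 = \left(\left(- \frac{20}{133} + \frac{63}{62}\right) - 90\right) + 17 = \left(\frac{7139}{8246} - 90\right) + 17 = - \frac{735001}{8246} + 17 = - \frac{594819}{8246}$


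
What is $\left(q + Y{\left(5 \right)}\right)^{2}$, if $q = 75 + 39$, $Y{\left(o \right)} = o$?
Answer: $14161$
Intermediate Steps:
$q = 114$
$\left(q + Y{\left(5 \right)}\right)^{2} = \left(114 + 5\right)^{2} = 119^{2} = 14161$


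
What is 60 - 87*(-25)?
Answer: 2235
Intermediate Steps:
60 - 87*(-25) = 60 + 2175 = 2235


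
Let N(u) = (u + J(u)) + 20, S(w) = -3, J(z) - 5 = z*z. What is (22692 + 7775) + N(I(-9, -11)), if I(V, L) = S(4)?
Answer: 30498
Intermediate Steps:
J(z) = 5 + z**2 (J(z) = 5 + z*z = 5 + z**2)
I(V, L) = -3
N(u) = 25 + u + u**2 (N(u) = (u + (5 + u**2)) + 20 = (5 + u + u**2) + 20 = 25 + u + u**2)
(22692 + 7775) + N(I(-9, -11)) = (22692 + 7775) + (25 - 3 + (-3)**2) = 30467 + (25 - 3 + 9) = 30467 + 31 = 30498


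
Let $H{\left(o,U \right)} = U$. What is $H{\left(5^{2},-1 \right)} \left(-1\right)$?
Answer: $1$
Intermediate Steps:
$H{\left(5^{2},-1 \right)} \left(-1\right) = \left(-1\right) \left(-1\right) = 1$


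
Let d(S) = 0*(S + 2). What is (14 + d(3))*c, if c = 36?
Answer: 504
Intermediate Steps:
d(S) = 0 (d(S) = 0*(2 + S) = 0)
(14 + d(3))*c = (14 + 0)*36 = 14*36 = 504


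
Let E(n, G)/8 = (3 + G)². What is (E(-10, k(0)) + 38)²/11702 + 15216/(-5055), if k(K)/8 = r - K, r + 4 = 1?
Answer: 10683853658/9858935 ≈ 1083.7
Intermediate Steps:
r = -3 (r = -4 + 1 = -3)
k(K) = -24 - 8*K (k(K) = 8*(-3 - K) = -24 - 8*K)
E(n, G) = 8*(3 + G)²
(E(-10, k(0)) + 38)²/11702 + 15216/(-5055) = (8*(3 + (-24 - 8*0))² + 38)²/11702 + 15216/(-5055) = (8*(3 + (-24 + 0))² + 38)²*(1/11702) + 15216*(-1/5055) = (8*(3 - 24)² + 38)²*(1/11702) - 5072/1685 = (8*(-21)² + 38)²*(1/11702) - 5072/1685 = (8*441 + 38)²*(1/11702) - 5072/1685 = (3528 + 38)²*(1/11702) - 5072/1685 = 3566²*(1/11702) - 5072/1685 = 12716356*(1/11702) - 5072/1685 = 6358178/5851 - 5072/1685 = 10683853658/9858935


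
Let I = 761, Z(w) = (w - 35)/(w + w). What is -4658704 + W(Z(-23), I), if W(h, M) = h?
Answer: -107150163/23 ≈ -4.6587e+6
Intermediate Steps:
Z(w) = (-35 + w)/(2*w) (Z(w) = (-35 + w)/((2*w)) = (-35 + w)*(1/(2*w)) = (-35 + w)/(2*w))
-4658704 + W(Z(-23), I) = -4658704 + (½)*(-35 - 23)/(-23) = -4658704 + (½)*(-1/23)*(-58) = -4658704 + 29/23 = -107150163/23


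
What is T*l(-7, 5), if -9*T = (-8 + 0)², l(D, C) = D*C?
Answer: 2240/9 ≈ 248.89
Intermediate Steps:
l(D, C) = C*D
T = -64/9 (T = -(-8 + 0)²/9 = -⅑*(-8)² = -⅑*64 = -64/9 ≈ -7.1111)
T*l(-7, 5) = -320*(-7)/9 = -64/9*(-35) = 2240/9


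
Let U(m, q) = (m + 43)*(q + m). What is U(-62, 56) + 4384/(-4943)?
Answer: 559118/4943 ≈ 113.11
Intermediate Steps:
U(m, q) = (43 + m)*(m + q)
U(-62, 56) + 4384/(-4943) = ((-62)² + 43*(-62) + 43*56 - 62*56) + 4384/(-4943) = (3844 - 2666 + 2408 - 3472) + 4384*(-1/4943) = 114 - 4384/4943 = 559118/4943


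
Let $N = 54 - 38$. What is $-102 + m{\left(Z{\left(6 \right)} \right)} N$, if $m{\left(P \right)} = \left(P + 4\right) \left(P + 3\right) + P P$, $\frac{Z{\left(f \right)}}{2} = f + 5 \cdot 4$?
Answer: $92442$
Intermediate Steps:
$N = 16$ ($N = 54 - 38 = 16$)
$Z{\left(f \right)} = 40 + 2 f$ ($Z{\left(f \right)} = 2 \left(f + 5 \cdot 4\right) = 2 \left(f + 20\right) = 2 \left(20 + f\right) = 40 + 2 f$)
$m{\left(P \right)} = P^{2} + \left(3 + P\right) \left(4 + P\right)$ ($m{\left(P \right)} = \left(4 + P\right) \left(3 + P\right) + P^{2} = \left(3 + P\right) \left(4 + P\right) + P^{2} = P^{2} + \left(3 + P\right) \left(4 + P\right)$)
$-102 + m{\left(Z{\left(6 \right)} \right)} N = -102 + \left(12 + 2 \left(40 + 2 \cdot 6\right)^{2} + 7 \left(40 + 2 \cdot 6\right)\right) 16 = -102 + \left(12 + 2 \left(40 + 12\right)^{2} + 7 \left(40 + 12\right)\right) 16 = -102 + \left(12 + 2 \cdot 52^{2} + 7 \cdot 52\right) 16 = -102 + \left(12 + 2 \cdot 2704 + 364\right) 16 = -102 + \left(12 + 5408 + 364\right) 16 = -102 + 5784 \cdot 16 = -102 + 92544 = 92442$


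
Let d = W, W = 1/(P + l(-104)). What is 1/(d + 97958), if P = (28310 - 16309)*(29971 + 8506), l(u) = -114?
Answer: 461762363/45233317554755 ≈ 1.0208e-5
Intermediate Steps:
P = 461762477 (P = 12001*38477 = 461762477)
W = 1/461762363 (W = 1/(461762477 - 114) = 1/461762363 ≈ 2.1656e-9)
d = 1/461762363 ≈ 2.1656e-9
1/(d + 97958) = 1/(1/461762363 + 97958) = 1/(45233317554755/461762363) = 461762363/45233317554755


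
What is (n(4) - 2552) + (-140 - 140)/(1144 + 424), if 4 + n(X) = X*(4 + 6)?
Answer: -70453/28 ≈ -2516.2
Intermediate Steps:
n(X) = -4 + 10*X (n(X) = -4 + X*(4 + 6) = -4 + X*10 = -4 + 10*X)
(n(4) - 2552) + (-140 - 140)/(1144 + 424) = ((-4 + 10*4) - 2552) + (-140 - 140)/(1144 + 424) = ((-4 + 40) - 2552) - 280/1568 = (36 - 2552) - 280*1/1568 = -2516 - 5/28 = -70453/28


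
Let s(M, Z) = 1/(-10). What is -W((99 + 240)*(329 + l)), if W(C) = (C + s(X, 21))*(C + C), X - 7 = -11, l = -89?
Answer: -13238882928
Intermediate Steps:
X = -4 (X = 7 - 11 = -4)
s(M, Z) = -⅒
W(C) = 2*C*(-⅒ + C) (W(C) = (C - ⅒)*(C + C) = (-⅒ + C)*(2*C) = 2*C*(-⅒ + C))
-W((99 + 240)*(329 + l)) = -(99 + 240)*(329 - 89)*(-1 + 10*((99 + 240)*(329 - 89)))/5 = -339*240*(-1 + 10*(339*240))/5 = -81360*(-1 + 10*81360)/5 = -81360*(-1 + 813600)/5 = -81360*813599/5 = -1*13238882928 = -13238882928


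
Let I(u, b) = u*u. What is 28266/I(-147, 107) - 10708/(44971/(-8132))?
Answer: 89663233190/46275159 ≈ 1937.6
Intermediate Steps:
I(u, b) = u**2
28266/I(-147, 107) - 10708/(44971/(-8132)) = 28266/((-147)**2) - 10708/(44971/(-8132)) = 28266/21609 - 10708/(44971*(-1/8132)) = 28266*(1/21609) - 10708/(-44971/8132) = 1346/1029 - 10708*(-8132/44971) = 1346/1029 + 87077456/44971 = 89663233190/46275159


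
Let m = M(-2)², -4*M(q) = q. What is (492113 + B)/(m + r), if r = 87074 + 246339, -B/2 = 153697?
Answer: 246292/444551 ≈ 0.55402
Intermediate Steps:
B = -307394 (B = -2*153697 = -307394)
M(q) = -q/4
r = 333413
m = ¼ (m = (-¼*(-2))² = (½)² = ¼ ≈ 0.25000)
(492113 + B)/(m + r) = (492113 - 307394)/(¼ + 333413) = 184719/(1333653/4) = 184719*(4/1333653) = 246292/444551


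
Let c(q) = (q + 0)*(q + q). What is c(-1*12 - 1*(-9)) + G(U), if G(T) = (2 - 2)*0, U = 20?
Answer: 18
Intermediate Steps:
G(T) = 0 (G(T) = 0*0 = 0)
c(q) = 2*q**2 (c(q) = q*(2*q) = 2*q**2)
c(-1*12 - 1*(-9)) + G(U) = 2*(-1*12 - 1*(-9))**2 + 0 = 2*(-12 + 9)**2 + 0 = 2*(-3)**2 + 0 = 2*9 + 0 = 18 + 0 = 18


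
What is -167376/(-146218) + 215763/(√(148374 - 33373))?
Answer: 83688/73109 + 215763*√115001/115001 ≈ 637.39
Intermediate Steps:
-167376/(-146218) + 215763/(√(148374 - 33373)) = -167376*(-1/146218) + 215763/(√115001) = 83688/73109 + 215763*(√115001/115001) = 83688/73109 + 215763*√115001/115001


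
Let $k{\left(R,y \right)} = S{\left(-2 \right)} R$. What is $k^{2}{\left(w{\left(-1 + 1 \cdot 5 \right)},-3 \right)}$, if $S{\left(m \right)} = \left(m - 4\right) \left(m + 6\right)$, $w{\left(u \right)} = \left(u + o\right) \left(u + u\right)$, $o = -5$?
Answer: $36864$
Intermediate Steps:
$w{\left(u \right)} = 2 u \left(-5 + u\right)$ ($w{\left(u \right)} = \left(u - 5\right) \left(u + u\right) = \left(-5 + u\right) 2 u = 2 u \left(-5 + u\right)$)
$S{\left(m \right)} = \left(-4 + m\right) \left(6 + m\right)$
$k{\left(R,y \right)} = - 24 R$ ($k{\left(R,y \right)} = \left(-24 + \left(-2\right)^{2} + 2 \left(-2\right)\right) R = \left(-24 + 4 - 4\right) R = - 24 R$)
$k^{2}{\left(w{\left(-1 + 1 \cdot 5 \right)},-3 \right)} = \left(- 24 \cdot 2 \left(-1 + 1 \cdot 5\right) \left(-5 + \left(-1 + 1 \cdot 5\right)\right)\right)^{2} = \left(- 24 \cdot 2 \left(-1 + 5\right) \left(-5 + \left(-1 + 5\right)\right)\right)^{2} = \left(- 24 \cdot 2 \cdot 4 \left(-5 + 4\right)\right)^{2} = \left(- 24 \cdot 2 \cdot 4 \left(-1\right)\right)^{2} = \left(\left(-24\right) \left(-8\right)\right)^{2} = 192^{2} = 36864$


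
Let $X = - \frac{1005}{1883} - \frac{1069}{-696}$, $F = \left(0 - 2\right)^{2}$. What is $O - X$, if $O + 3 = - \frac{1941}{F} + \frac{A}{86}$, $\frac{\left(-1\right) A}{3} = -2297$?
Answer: $- \frac{23055963695}{56354424} \approx -409.12$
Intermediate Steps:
$F = 4$ ($F = \left(-2\right)^{2} = 4$)
$A = 6891$ ($A = \left(-3\right) \left(-2297\right) = 6891$)
$X = \frac{1313447}{1310568}$ ($X = \left(-1005\right) \frac{1}{1883} - - \frac{1069}{696} = - \frac{1005}{1883} + \frac{1069}{696} = \frac{1313447}{1310568} \approx 1.0022$)
$O = - \frac{70197}{172}$ ($O = -3 + \left(- \frac{1941}{4} + \frac{6891}{86}\right) = -3 - \frac{69681}{172} = - \frac{70197}{172} \approx -408.12$)
$O - X = - \frac{70197}{172} - \frac{1313447}{1310568} = - \frac{23055963695}{56354424}$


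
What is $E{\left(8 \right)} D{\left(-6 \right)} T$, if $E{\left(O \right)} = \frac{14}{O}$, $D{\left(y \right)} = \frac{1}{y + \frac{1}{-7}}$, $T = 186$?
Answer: $- \frac{4557}{86} \approx -52.988$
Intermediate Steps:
$D{\left(y \right)} = \frac{1}{- \frac{1}{7} + y}$ ($D{\left(y \right)} = \frac{1}{y - \frac{1}{7}} = \frac{1}{- \frac{1}{7} + y}$)
$E{\left(8 \right)} D{\left(-6 \right)} T = \frac{14}{8} \frac{7}{-1 + 7 \left(-6\right)} 186 = 14 \cdot \frac{1}{8} \frac{7}{-1 - 42} \cdot 186 = \frac{7 \frac{7}{-43}}{4} \cdot 186 = \frac{7 \cdot 7 \left(- \frac{1}{43}\right)}{4} \cdot 186 = \frac{7}{4} \left(- \frac{7}{43}\right) 186 = \left(- \frac{49}{172}\right) 186 = - \frac{4557}{86}$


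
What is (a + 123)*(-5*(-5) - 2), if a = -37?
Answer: 1978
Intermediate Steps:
(a + 123)*(-5*(-5) - 2) = (-37 + 123)*(-5*(-5) - 2) = 86*(25 - 2) = 86*23 = 1978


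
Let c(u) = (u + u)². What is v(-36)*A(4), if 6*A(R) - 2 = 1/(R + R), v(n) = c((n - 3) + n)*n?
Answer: -286875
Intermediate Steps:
c(u) = 4*u² (c(u) = (2*u)² = 4*u²)
v(n) = 4*n*(-3 + 2*n)² (v(n) = (4*((n - 3) + n)²)*n = (4*((-3 + n) + n)²)*n = (4*(-3 + 2*n)²)*n = 4*n*(-3 + 2*n)²)
A(R) = ⅓ + 1/(12*R) (A(R) = ⅓ + 1/(6*(R + R)) = ⅓ + 1/(6*((2*R))) = ⅓ + (1/(2*R))/6 = ⅓ + 1/(12*R))
v(-36)*A(4) = (4*(-36)*(-3 + 2*(-36))²)*((1/12)*(1 + 4*4)/4) = (4*(-36)*(-3 - 72)²)*((1/12)*(¼)*(1 + 16)) = (4*(-36)*(-75)²)*((1/12)*(¼)*17) = (4*(-36)*5625)*(17/48) = -810000*17/48 = -286875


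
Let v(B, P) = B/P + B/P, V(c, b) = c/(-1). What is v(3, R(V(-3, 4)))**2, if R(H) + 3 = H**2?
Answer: 1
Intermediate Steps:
V(c, b) = -c (V(c, b) = c*(-1) = -c)
R(H) = -3 + H**2
v(B, P) = 2*B/P
v(3, R(V(-3, 4)))**2 = (2*3/(-3 + (-1*(-3))**2))**2 = (2*3/(-3 + 3**2))**2 = (2*3/(-3 + 9))**2 = (2*3/6)**2 = (2*3*(1/6))**2 = 1**2 = 1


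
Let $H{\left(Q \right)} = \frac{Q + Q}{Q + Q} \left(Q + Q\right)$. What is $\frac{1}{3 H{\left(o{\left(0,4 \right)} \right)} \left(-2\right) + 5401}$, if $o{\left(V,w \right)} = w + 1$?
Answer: $\frac{1}{5341} \approx 0.00018723$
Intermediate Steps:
$o{\left(V,w \right)} = 1 + w$
$H{\left(Q \right)} = 2 Q$ ($H{\left(Q \right)} = \frac{2 Q}{2 Q} 2 Q = 2 Q \frac{1}{2 Q} 2 Q = 1 \cdot 2 Q = 2 Q$)
$\frac{1}{3 H{\left(o{\left(0,4 \right)} \right)} \left(-2\right) + 5401} = \frac{1}{3 \cdot 2 \left(1 + 4\right) \left(-2\right) + 5401} = \frac{1}{3 \cdot 2 \cdot 5 \left(-2\right) + 5401} = \frac{1}{3 \cdot 10 \left(-2\right) + 5401} = \frac{1}{30 \left(-2\right) + 5401} = \frac{1}{-60 + 5401} = \frac{1}{5341}$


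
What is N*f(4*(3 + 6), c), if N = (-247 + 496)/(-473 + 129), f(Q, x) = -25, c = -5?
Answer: 6225/344 ≈ 18.096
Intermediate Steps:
N = -249/344 (N = 249/(-344) = 249*(-1/344) = -249/344 ≈ -0.72384)
N*f(4*(3 + 6), c) = -249/344*(-25) = 6225/344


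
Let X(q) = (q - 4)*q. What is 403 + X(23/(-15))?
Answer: 92584/225 ≈ 411.48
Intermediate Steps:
X(q) = q*(-4 + q) (X(q) = (-4 + q)*q = q*(-4 + q))
403 + X(23/(-15)) = 403 + (23/(-15))*(-4 + 23/(-15)) = 403 + (23*(-1/15))*(-4 + 23*(-1/15)) = 403 - 23*(-4 - 23/15)/15 = 403 - 23/15*(-83/15) = 403 + 1909/225 = 92584/225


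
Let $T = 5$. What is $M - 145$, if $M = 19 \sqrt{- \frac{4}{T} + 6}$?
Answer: $-145 + \frac{19 \sqrt{130}}{5} \approx -101.67$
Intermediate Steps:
$M = \frac{19 \sqrt{130}}{5}$ ($M = 19 \sqrt{- \frac{4}{5} + 6} = 19 \sqrt{\frac{26}{5}} = 19 \frac{\sqrt{130}}{5} = \frac{19 \sqrt{130}}{5} \approx 43.327$)
$M - 145 = \frac{19 \sqrt{130}}{5} - 145 = -145 + \frac{19 \sqrt{130}}{5}$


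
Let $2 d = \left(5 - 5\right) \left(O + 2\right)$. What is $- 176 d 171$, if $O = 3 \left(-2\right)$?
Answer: $0$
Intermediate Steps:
$O = -6$
$d = 0$ ($d = \frac{\left(5 - 5\right) \left(-6 + 2\right)}{2} = \frac{0 \left(-4\right)}{2} = \frac{1}{2} \cdot 0 = 0$)
$- 176 d 171 = \left(-176\right) 0 \cdot 171 = 0 \cdot 171 = 0$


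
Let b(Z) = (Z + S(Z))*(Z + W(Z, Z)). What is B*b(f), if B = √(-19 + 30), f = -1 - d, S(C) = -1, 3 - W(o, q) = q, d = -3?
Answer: 3*√11 ≈ 9.9499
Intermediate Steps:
W(o, q) = 3 - q
f = 2 (f = -1 - 1*(-3) = -1 + 3 = 2)
b(Z) = -3 + 3*Z (b(Z) = (Z - 1)*(Z + (3 - Z)) = (-1 + Z)*3 = -3 + 3*Z)
B = √11 ≈ 3.3166
B*b(f) = √11*(-3 + 3*2) = √11*(-3 + 6) = √11*3 = 3*√11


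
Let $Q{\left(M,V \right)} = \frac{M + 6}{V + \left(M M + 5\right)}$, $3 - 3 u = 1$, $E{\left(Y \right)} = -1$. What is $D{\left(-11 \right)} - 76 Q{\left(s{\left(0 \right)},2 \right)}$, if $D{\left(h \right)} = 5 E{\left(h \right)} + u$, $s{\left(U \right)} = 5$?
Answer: $- \frac{731}{24} \approx -30.458$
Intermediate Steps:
$u = \frac{2}{3}$ ($u = 1 - \frac{1}{3} = \frac{2}{3} \approx 0.66667$)
$Q{\left(M,V \right)} = \frac{6 + M}{5 + V + M^{2}}$ ($Q{\left(M,V \right)} = \frac{6 + M}{V + \left(M^{2} + 5\right)} = \frac{6 + M}{V + \left(5 + M^{2}\right)} = \frac{6 + M}{5 + V + M^{2}}$)
$D{\left(h \right)} = - \frac{13}{3}$ ($D{\left(h \right)} = 5 \left(-1\right) + \frac{2}{3} = -5 + \frac{2}{3} = - \frac{13}{3}$)
$D{\left(-11 \right)} - 76 Q{\left(s{\left(0 \right)},2 \right)} = - \frac{13}{3} - 76 \frac{6 + 5}{5 + 2 + 5^{2}} = - \frac{13}{3} - 76 \frac{1}{5 + 2 + 25} \cdot 11 = - \frac{13}{3} - 76 \cdot \frac{1}{32} \cdot 11 = - \frac{13}{3} - \frac{209}{8} = - \frac{731}{24}$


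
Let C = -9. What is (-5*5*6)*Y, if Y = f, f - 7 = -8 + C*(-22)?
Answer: -29550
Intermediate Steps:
f = 197 (f = 7 + (-8 - 9*(-22)) = 7 + (-8 + 198) = 7 + 190 = 197)
Y = 197
(-5*5*6)*Y = (-5*5*6)*197 = -25*6*197 = -150*197 = -29550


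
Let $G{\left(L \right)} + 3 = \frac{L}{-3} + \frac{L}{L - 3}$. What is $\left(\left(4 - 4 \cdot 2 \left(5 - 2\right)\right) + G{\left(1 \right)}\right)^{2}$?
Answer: $\frac{20449}{36} \approx 568.03$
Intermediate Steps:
$G{\left(L \right)} = -3 - \frac{L}{3} + \frac{L}{-3 + L}$ ($G{\left(L \right)} = -3 + \left(\frac{L}{-3} + \frac{L}{L - 3}\right) = -3 + \left(L \left(- \frac{1}{3}\right) + \frac{L}{L - 3}\right) = -3 - \left(\frac{L}{3} - \frac{L}{-3 + L}\right) = -3 - \frac{L}{3} + \frac{L}{-3 + L}$)
$\left(\left(4 - 4 \cdot 2 \left(5 - 2\right)\right) + G{\left(1 \right)}\right)^{2} = \left(\left(4 - 4 \cdot 2 \left(5 - 2\right)\right) + \frac{9 - 1 - \frac{1^{2}}{3}}{-3 + 1}\right)^{2} = \left(\left(4 - 4 \cdot 2 \cdot 3\right) + \frac{9 - 1 - \frac{1}{3}}{-2}\right)^{2} = \left(\left(4 - 24\right) - \frac{9 - 1 - \frac{1}{3}}{2}\right)^{2} = \left(\left(4 - 24\right) - \frac{23}{6}\right)^{2} = \left(-20 - \frac{23}{6}\right)^{2} = \left(- \frac{143}{6}\right)^{2} = \frac{20449}{36}$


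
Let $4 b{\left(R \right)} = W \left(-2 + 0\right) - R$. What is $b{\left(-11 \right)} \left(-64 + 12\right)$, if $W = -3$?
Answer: $-221$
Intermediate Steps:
$b{\left(R \right)} = \frac{3}{2} - \frac{R}{4}$ ($b{\left(R \right)} = \frac{- 3 \left(-2 + 0\right) - R}{4} = \frac{\left(-3\right) \left(-2\right) - R}{4} = \frac{6 - R}{4} = \frac{3}{2} - \frac{R}{4}$)
$b{\left(-11 \right)} \left(-64 + 12\right) = \left(\frac{3}{2} - - \frac{11}{4}\right) \left(-64 + 12\right) = \left(\frac{3}{2} + \frac{11}{4}\right) \left(-52\right) = \frac{17}{4} \left(-52\right) = -221$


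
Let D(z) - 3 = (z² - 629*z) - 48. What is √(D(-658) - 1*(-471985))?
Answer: 7*√26914 ≈ 1148.4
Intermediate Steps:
D(z) = -45 + z² - 629*z (D(z) = 3 + ((z² - 629*z) - 48) = 3 + (-48 + z² - 629*z) = -45 + z² - 629*z)
√(D(-658) - 1*(-471985)) = √((-45 + (-658)² - 629*(-658)) - 1*(-471985)) = √((-45 + 432964 + 413882) + 471985) = √(846801 + 471985) = √1318786 = 7*√26914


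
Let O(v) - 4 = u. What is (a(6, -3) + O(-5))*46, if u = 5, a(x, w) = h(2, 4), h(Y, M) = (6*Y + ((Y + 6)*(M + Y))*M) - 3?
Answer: 9660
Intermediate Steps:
h(Y, M) = -3 + 6*Y + M*(6 + Y)*(M + Y) (h(Y, M) = (6*Y + ((6 + Y)*(M + Y))*M) - 3 = (6*Y + M*(6 + Y)*(M + Y)) - 3 = -3 + 6*Y + M*(6 + Y)*(M + Y))
a(x, w) = 201 (a(x, w) = -3 + 6*2 + 6*4² + 4*2² + 2*4² + 6*4*2 = -3 + 12 + 6*16 + 4*4 + 2*16 + 48 = -3 + 12 + 96 + 16 + 32 + 48 = 201)
O(v) = 9 (O(v) = 4 + 5 = 9)
(a(6, -3) + O(-5))*46 = (201 + 9)*46 = 210*46 = 9660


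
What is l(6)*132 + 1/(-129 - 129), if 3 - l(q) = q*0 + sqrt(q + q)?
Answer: 102167/258 - 264*sqrt(3) ≈ -61.265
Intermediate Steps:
l(q) = 3 - sqrt(2)*sqrt(q) (l(q) = 3 - (q*0 + sqrt(q + q)) = 3 - (0 + sqrt(2*q)) = 3 - (0 + sqrt(2)*sqrt(q)) = 3 - sqrt(2)*sqrt(q))
l(6)*132 + 1/(-129 - 129) = (3 - sqrt(2)*sqrt(6))*132 + 1/(-129 - 129) = (3 - 2*sqrt(3))*132 + 1/(-258) = (396 - 264*sqrt(3)) - 1/258 = 102167/258 - 264*sqrt(3)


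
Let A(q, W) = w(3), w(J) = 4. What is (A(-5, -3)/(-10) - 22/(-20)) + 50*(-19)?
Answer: -9493/10 ≈ -949.30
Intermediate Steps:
A(q, W) = 4
(A(-5, -3)/(-10) - 22/(-20)) + 50*(-19) = (4/(-10) - 22/(-20)) + 50*(-19) = (4*(-⅒) - 22*(-1/20)) - 950 = (-⅖ + 11/10) - 950 = 7/10 - 950 = -9493/10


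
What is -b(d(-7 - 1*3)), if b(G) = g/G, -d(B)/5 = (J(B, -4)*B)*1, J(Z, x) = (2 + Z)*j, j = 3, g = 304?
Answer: 19/75 ≈ 0.25333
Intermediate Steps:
J(Z, x) = 6 + 3*Z (J(Z, x) = (2 + Z)*3 = 6 + 3*Z)
d(B) = -5*B*(6 + 3*B) (d(B) = -5*(6 + 3*B)*B = -5*B*(6 + 3*B))
b(G) = 304/G
-b(d(-7 - 1*3)) = -304/((-15*(-7 - 1*3)*(2 + (-7 - 1*3)))) = -304/((-15*(-7 - 3)*(2 + (-7 - 3)))) = -304/((-15*(-10)*(2 - 10))) = -304/((-15*(-10)*(-8))) = -304/(-1200) = -304*(-1)/1200 = -1*(-19/75) = 19/75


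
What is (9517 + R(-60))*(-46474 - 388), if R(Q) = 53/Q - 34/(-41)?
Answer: -548559238097/1230 ≈ -4.4598e+8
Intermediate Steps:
R(Q) = 34/41 + 53/Q (R(Q) = 53/Q - 34*(-1/41) = 53/Q + 34/41 = 34/41 + 53/Q)
(9517 + R(-60))*(-46474 - 388) = (9517 + (34/41 + 53/(-60)))*(-46474 - 388) = (9517 + (34/41 + 53*(-1/60)))*(-46862) = (9517 + (34/41 - 53/60))*(-46862) = (9517 - 133/2460)*(-46862) = (23411687/2460)*(-46862) = -548559238097/1230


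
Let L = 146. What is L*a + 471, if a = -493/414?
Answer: 61508/207 ≈ 297.14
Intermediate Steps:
a = -493/414 (a = -493*1/414 = -493/414 ≈ -1.1908)
L*a + 471 = 146*(-493/414) + 471 = -35989/207 + 471 = 61508/207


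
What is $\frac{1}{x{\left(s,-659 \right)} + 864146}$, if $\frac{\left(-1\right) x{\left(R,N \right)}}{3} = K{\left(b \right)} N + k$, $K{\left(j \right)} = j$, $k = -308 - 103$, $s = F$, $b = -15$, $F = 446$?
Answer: $\frac{1}{835724} \approx 1.1966 \cdot 10^{-6}$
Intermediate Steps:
$s = 446$
$k = -411$
$x{\left(R,N \right)} = 1233 + 45 N$ ($x{\left(R,N \right)} = - 3 \left(- 15 N - 411\right) = - 3 \left(-411 - 15 N\right) = 1233 + 45 N$)
$\frac{1}{x{\left(s,-659 \right)} + 864146} = \frac{1}{\left(1233 + 45 \left(-659\right)\right) + 864146} = \frac{1}{\left(1233 - 29655\right) + 864146} = \frac{1}{-28422 + 864146} = \frac{1}{835724}$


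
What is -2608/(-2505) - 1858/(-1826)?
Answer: 4708249/2287065 ≈ 2.0586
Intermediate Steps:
-2608/(-2505) - 1858/(-1826) = -2608*(-1/2505) - 1858*(-1/1826) = 2608/2505 + 929/913 = 4708249/2287065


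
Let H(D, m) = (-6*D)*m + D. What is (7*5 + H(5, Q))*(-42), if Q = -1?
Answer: -2940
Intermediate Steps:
H(D, m) = D - 6*D*m (H(D, m) = -6*D*m + D = D - 6*D*m)
(7*5 + H(5, Q))*(-42) = (7*5 + 5*(1 - 6*(-1)))*(-42) = (35 + 5*(1 + 6))*(-42) = (35 + 5*7)*(-42) = (35 + 35)*(-42) = 70*(-42) = -2940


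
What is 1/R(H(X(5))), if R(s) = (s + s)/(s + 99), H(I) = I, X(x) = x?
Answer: 52/5 ≈ 10.400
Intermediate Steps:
R(s) = 2*s/(99 + s) (R(s) = (2*s)/(99 + s) = 2*s/(99 + s))
1/R(H(X(5))) = 1/(2*5/(99 + 5)) = 1/(2*5/104) = 1/(2*5*(1/104)) = 1/(5/52) = 52/5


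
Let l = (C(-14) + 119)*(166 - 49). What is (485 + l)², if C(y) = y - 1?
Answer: 160098409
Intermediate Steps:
C(y) = -1 + y
l = 12168 (l = ((-1 - 14) + 119)*(166 - 49) = (-15 + 119)*117 = 104*117 = 12168)
(485 + l)² = (485 + 12168)² = 12653² = 160098409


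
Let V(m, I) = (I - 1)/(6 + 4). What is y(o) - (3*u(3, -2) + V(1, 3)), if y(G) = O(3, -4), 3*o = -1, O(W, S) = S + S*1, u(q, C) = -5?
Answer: 34/5 ≈ 6.8000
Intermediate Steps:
V(m, I) = -⅒ + I/10 (V(m, I) = (-1 + I)/10 = (-1 + I)*(⅒) = -⅒ + I/10)
O(W, S) = 2*S (O(W, S) = S + S = 2*S)
o = -⅓ (o = (⅓)*(-1) = -⅓ ≈ -0.33333)
y(G) = -8 (y(G) = 2*(-4) = -8)
y(o) - (3*u(3, -2) + V(1, 3)) = -8 - (3*(-5) + (-⅒ + (⅒)*3)) = -8 - (-15 + (-⅒ + 3/10)) = -8 - (-15 + ⅕) = -8 - 1*(-74/5) = -8 + 74/5 = 34/5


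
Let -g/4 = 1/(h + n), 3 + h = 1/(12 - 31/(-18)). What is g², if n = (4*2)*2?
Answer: 976144/10426441 ≈ 0.093622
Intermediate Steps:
h = -723/247 (h = -3 + 1/(12 - 31/(-18)) = -3 + 1/(12 - 31*(-1/18)) = -3 + 1/(12 + 31/18) = -3 + 1/(247/18) = -3 + 18/247 = -723/247 ≈ -2.9271)
n = 16 (n = 8*2 = 16)
g = -988/3229 (g = -4/(-723/247 + 16) = -4/3229/247 = -4*247/3229 = -988/3229 ≈ -0.30598)
g² = (-988/3229)² = 976144/10426441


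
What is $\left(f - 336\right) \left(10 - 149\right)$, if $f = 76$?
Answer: $36140$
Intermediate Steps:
$\left(f - 336\right) \left(10 - 149\right) = \left(76 - 336\right) \left(10 - 149\right) = \left(-260\right) \left(-139\right) = 36140$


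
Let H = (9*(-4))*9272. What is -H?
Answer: 333792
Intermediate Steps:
H = -333792 (H = -36*9272 = -333792)
-H = -1*(-333792) = 333792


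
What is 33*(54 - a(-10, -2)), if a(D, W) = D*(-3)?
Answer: 792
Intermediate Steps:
a(D, W) = -3*D
33*(54 - a(-10, -2)) = 33*(54 - (-3)*(-10)) = 33*(54 - 1*30) = 33*(54 - 30) = 33*24 = 792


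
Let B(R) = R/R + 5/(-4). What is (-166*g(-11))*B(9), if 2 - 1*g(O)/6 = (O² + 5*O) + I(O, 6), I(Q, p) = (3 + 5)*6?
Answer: -27888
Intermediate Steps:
I(Q, p) = 48 (I(Q, p) = 8*6 = 48)
g(O) = -276 - 30*O - 6*O² (g(O) = 12 - 6*((O² + 5*O) + 48) = 12 - 6*(48 + O² + 5*O) = 12 + (-288 - 30*O - 6*O²) = -276 - 30*O - 6*O²)
B(R) = -¼ (B(R) = 1 + 5*(-¼) = 1 - 5/4 = -¼)
(-166*g(-11))*B(9) = -166*(-276 - 30*(-11) - 6*(-11)²)*(-¼) = -166*(-276 + 330 - 6*121)*(-¼) = -166*(-276 + 330 - 726)*(-¼) = -166*(-672)*(-¼) = 111552*(-¼) = -27888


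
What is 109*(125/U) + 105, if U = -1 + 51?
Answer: 755/2 ≈ 377.50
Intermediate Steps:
U = 50
109*(125/U) + 105 = 109*(125/50) + 105 = 109*(125*(1/50)) + 105 = 109*(5/2) + 105 = 545/2 + 105 = 755/2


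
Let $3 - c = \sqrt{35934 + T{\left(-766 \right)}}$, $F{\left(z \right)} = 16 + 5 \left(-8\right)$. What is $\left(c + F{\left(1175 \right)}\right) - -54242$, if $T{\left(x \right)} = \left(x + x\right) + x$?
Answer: $54221 - 2 \sqrt{8409} \approx 54038.0$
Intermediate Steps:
$F{\left(z \right)} = -24$ ($F{\left(z \right)} = 16 - 40 = -24$)
$T{\left(x \right)} = 3 x$ ($T{\left(x \right)} = 2 x + x = 3 x$)
$c = 3 - 2 \sqrt{8409}$ ($c = 3 - \sqrt{35934 + 3 \left(-766\right)} = 3 - \sqrt{35934 - 2298} = 3 - \sqrt{33636} = 3 - 2 \sqrt{8409} \approx -180.4$)
$\left(c + F{\left(1175 \right)}\right) - -54242 = \left(\left(3 - 2 \sqrt{8409}\right) - 24\right) - -54242 = \left(-21 - 2 \sqrt{8409}\right) + \left(54322 - 80\right) = \left(-21 - 2 \sqrt{8409}\right) + 54242 = 54221 - 2 \sqrt{8409}$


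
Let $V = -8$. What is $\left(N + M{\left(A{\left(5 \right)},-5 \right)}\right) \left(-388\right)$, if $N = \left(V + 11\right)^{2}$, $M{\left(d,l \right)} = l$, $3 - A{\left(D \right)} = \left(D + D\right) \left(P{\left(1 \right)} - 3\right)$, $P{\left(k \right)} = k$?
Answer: $-1552$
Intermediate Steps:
$A{\left(D \right)} = 3 + 4 D$ ($A{\left(D \right)} = 3 - \left(D + D\right) \left(1 - 3\right) = 3 - 2 D \left(-2\right) = 3 - - 4 D = 3 + 4 D$)
$N = 9$ ($N = \left(-8 + 11\right)^{2} = 3^{2} = 9$)
$\left(N + M{\left(A{\left(5 \right)},-5 \right)}\right) \left(-388\right) = \left(9 - 5\right) \left(-388\right) = 4 \left(-388\right) = -1552$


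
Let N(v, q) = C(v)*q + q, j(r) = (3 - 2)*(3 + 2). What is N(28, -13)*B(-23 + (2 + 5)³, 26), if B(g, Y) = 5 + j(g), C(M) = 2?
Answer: -390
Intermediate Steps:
j(r) = 5 (j(r) = 1*5 = 5)
N(v, q) = 3*q (N(v, q) = 2*q + q = 3*q)
B(g, Y) = 10 (B(g, Y) = 5 + 5 = 10)
N(28, -13)*B(-23 + (2 + 5)³, 26) = (3*(-13))*10 = -39*10 = -390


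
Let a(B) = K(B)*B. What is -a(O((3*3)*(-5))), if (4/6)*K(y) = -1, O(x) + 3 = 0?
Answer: -9/2 ≈ -4.5000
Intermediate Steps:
O(x) = -3 (O(x) = -3 + 0 = -3)
K(y) = -3/2 (K(y) = (3/2)*(-1) = -3/2)
a(B) = -3*B/2
-a(O((3*3)*(-5))) = -(-3)*(-3)/2 = -1*9/2 = -9/2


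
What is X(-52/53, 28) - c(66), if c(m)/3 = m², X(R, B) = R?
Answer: -692656/53 ≈ -13069.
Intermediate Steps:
c(m) = 3*m²
X(-52/53, 28) - c(66) = -52/53 - 3*66² = -52*1/53 - 3*4356 = -52/53 - 1*13068 = -52/53 - 13068 = -692656/53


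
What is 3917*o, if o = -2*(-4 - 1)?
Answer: 39170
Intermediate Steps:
o = 10 (o = -2*(-5) = 10)
3917*o = 3917*10 = 39170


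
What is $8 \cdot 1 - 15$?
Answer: $-7$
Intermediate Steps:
$8 \cdot 1 - 15 = 8 - 15 = -7$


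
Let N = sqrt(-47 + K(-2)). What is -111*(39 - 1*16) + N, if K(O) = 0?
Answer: -2553 + I*sqrt(47) ≈ -2553.0 + 6.8557*I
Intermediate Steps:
N = I*sqrt(47) (N = sqrt(-47 + 0) = sqrt(-47) = I*sqrt(47) ≈ 6.8557*I)
-111*(39 - 1*16) + N = -111*(39 - 1*16) + I*sqrt(47) = -111*(39 - 16) + I*sqrt(47) = -111*23 + I*sqrt(47) = -2553 + I*sqrt(47)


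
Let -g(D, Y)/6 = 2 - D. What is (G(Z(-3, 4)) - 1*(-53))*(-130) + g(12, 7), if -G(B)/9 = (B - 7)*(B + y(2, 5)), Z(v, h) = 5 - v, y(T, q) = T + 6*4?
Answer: 32950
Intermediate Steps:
g(D, Y) = -12 + 6*D (g(D, Y) = -6*(2 - D) = -12 + 6*D)
y(T, q) = 24 + T (y(T, q) = T + 24 = 24 + T)
G(B) = -9*(-7 + B)*(26 + B) (G(B) = -9*(B - 7)*(B + (24 + 2)) = -9*(-7 + B)*(B + 26) = -9*(-7 + B)*(26 + B))
(G(Z(-3, 4)) - 1*(-53))*(-130) + g(12, 7) = ((1638 - 171*(5 - 1*(-3)) - 9*(5 - 1*(-3))**2) - 1*(-53))*(-130) + (-12 + 6*12) = ((1638 - 171*(5 + 3) - 9*(5 + 3)**2) + 53)*(-130) + (-12 + 72) = ((1638 - 171*8 - 9*8**2) + 53)*(-130) + 60 = ((1638 - 1368 - 9*64) + 53)*(-130) + 60 = ((1638 - 1368 - 576) + 53)*(-130) + 60 = (-306 + 53)*(-130) + 60 = -253*(-130) + 60 = 32890 + 60 = 32950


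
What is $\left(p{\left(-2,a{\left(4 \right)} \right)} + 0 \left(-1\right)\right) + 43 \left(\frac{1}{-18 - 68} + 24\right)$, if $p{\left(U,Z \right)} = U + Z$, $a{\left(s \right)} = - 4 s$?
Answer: $\frac{2027}{2} \approx 1013.5$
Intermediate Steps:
$\left(p{\left(-2,a{\left(4 \right)} \right)} + 0 \left(-1\right)\right) + 43 \left(\frac{1}{-18 - 68} + 24\right) = \left(\left(-2 - 16\right) + 0 \left(-1\right)\right) + 43 \left(\frac{1}{-18 - 68} + 24\right) = \left(\left(-2 - 16\right) + 0\right) + 43 \left(\frac{1}{-86} + 24\right) = \left(-18 + 0\right) + 43 \left(- \frac{1}{86} + 24\right) = -18 + 43 \cdot \frac{2063}{86} = -18 + \frac{2063}{2} = \frac{2027}{2}$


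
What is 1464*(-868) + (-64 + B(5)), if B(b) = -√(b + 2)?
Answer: -1270816 - √7 ≈ -1.2708e+6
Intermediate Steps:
B(b) = -√(2 + b)
1464*(-868) + (-64 + B(5)) = 1464*(-868) + (-64 - √(2 + 5)) = -1270752 + (-64 - √7) = -1270816 - √7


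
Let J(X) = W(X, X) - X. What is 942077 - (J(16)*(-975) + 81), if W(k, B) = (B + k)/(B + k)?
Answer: 927371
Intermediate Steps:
W(k, B) = 1
J(X) = 1 - X
942077 - (J(16)*(-975) + 81) = 942077 - ((1 - 1*16)*(-975) + 81) = 942077 - ((1 - 16)*(-975) + 81) = 942077 - (-15*(-975) + 81) = 942077 - (14625 + 81) = 942077 - 1*14706 = 942077 - 14706 = 927371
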